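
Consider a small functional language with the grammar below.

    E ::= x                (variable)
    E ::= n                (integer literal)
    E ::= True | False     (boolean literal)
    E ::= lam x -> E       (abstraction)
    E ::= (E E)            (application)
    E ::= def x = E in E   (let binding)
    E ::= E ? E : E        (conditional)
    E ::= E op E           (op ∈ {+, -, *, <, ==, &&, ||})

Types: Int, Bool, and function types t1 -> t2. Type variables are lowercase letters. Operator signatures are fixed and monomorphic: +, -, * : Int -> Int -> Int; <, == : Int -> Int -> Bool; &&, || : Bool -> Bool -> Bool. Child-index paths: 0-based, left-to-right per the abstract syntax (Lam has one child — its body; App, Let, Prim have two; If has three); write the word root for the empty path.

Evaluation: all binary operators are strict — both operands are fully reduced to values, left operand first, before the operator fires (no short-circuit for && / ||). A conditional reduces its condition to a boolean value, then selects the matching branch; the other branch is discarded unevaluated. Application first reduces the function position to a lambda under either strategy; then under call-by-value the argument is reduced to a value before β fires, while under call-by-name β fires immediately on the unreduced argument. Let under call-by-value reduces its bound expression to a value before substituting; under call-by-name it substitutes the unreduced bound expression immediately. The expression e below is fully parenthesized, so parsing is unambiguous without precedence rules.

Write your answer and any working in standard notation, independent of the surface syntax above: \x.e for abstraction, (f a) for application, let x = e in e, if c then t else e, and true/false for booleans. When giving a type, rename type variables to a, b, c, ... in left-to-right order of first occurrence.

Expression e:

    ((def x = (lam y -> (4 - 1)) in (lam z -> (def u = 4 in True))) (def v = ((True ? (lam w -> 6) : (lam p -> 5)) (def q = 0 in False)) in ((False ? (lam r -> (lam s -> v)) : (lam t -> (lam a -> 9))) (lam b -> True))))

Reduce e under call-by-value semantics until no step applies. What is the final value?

Trace:
step 0: ((let x = (\y.(4 - 1)) in (\z.(let u = 4 in true))) (let v = ((if true then (\w.6) else (\p.5)) (let q = 0 in false)) in ((if false then (\r.(\s.v)) else (\t.(\a.9))) (\b.true))))
step 1: [let@0] ((\z.(let u = 4 in true)) (let v = ((if true then (\w.6) else (\p.5)) (let q = 0 in false)) in ((if false then (\r.(\s.v)) else (\t.(\a.9))) (\b.true))))
step 2: [if@1.0.0] ((\z.(let u = 4 in true)) (let v = ((\w.6) (let q = 0 in false)) in ((if false then (\r.(\s.v)) else (\t.(\a.9))) (\b.true))))
step 3: [let@1.0.1] ((\z.(let u = 4 in true)) (let v = ((\w.6) false) in ((if false then (\r.(\s.v)) else (\t.(\a.9))) (\b.true))))
step 4: [beta@1.0] ((\z.(let u = 4 in true)) (let v = 6 in ((if false then (\r.(\s.v)) else (\t.(\a.9))) (\b.true))))
step 5: [let@1] ((\z.(let u = 4 in true)) ((if false then (\r.(\s.6)) else (\t.(\a.9))) (\b.true)))
step 6: [if@1.0] ((\z.(let u = 4 in true)) ((\t.(\a.9)) (\b.true)))
step 7: [beta@1] ((\z.(let u = 4 in true)) (\a.9))
step 8: [beta@root] (let u = 4 in true)
step 9: [let@root] true

Answer: true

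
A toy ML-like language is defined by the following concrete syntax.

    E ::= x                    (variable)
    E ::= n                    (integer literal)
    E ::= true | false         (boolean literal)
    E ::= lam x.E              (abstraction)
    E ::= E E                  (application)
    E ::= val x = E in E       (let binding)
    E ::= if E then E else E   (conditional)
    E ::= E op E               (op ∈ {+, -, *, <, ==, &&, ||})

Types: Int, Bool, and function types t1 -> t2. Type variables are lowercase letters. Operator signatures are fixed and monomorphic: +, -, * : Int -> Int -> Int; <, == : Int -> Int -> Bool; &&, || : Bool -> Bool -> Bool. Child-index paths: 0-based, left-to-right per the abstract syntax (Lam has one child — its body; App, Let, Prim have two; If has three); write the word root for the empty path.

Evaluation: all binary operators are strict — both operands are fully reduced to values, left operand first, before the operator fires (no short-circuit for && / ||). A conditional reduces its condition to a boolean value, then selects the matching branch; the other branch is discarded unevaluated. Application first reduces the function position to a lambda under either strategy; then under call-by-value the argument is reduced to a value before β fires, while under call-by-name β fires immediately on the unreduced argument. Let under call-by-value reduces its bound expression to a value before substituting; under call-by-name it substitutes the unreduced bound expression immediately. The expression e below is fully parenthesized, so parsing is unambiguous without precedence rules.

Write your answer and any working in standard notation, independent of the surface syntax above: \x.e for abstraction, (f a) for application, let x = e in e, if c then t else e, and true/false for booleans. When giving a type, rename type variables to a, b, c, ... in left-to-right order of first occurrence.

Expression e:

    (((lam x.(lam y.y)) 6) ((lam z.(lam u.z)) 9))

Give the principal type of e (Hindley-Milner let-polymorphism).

Derivation:
y : b
\y._ : b -> b
\x._ : a -> b -> b
  unify a -> b -> b ~ Int -> c
  unify a ~ Int
  unify b -> b ~ c
_ _ : b -> b
z : d
\u._ : e -> d
\z._ : d -> e -> d
  unify d -> e -> d ~ Int -> f
  unify d ~ Int
  unify e -> Int ~ f
_ _ : e -> Int
  unify b -> b ~ (e -> Int) -> g
  unify b ~ e -> Int
  unify e -> Int ~ g
_ _ : e -> Int

Answer: a -> Int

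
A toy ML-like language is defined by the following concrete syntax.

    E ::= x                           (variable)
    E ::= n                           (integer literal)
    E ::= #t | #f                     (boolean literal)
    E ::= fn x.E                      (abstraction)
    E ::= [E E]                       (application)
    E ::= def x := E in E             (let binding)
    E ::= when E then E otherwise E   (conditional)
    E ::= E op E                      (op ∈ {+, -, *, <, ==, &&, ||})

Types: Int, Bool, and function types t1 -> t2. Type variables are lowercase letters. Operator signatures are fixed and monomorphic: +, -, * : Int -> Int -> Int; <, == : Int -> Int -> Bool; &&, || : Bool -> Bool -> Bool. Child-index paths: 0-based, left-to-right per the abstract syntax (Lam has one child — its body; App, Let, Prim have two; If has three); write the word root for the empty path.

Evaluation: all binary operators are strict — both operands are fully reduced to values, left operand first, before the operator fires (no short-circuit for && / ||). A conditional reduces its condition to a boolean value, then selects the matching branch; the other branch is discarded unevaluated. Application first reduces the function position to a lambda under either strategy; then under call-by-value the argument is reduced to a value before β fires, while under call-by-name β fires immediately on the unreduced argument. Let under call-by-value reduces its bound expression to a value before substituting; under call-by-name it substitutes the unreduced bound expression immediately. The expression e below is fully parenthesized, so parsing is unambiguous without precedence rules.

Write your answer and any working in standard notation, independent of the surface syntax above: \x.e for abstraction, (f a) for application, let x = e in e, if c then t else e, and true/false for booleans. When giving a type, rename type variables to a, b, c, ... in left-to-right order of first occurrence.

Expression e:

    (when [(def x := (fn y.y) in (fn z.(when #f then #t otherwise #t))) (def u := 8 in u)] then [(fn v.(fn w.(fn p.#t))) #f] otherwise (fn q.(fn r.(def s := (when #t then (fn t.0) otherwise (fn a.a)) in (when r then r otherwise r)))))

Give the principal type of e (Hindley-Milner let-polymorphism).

Answer: a -> Bool -> Bool

Trace:
y : a
\y._ : a -> a
let x : forall. a -> a
  unify Bool ~ Bool
  unify Bool ~ Bool
\z._ : b -> Bool
let u : Int
u : Int
  unify b -> Bool ~ Int -> c
  unify b ~ Int
  unify Bool ~ c
_ _ : Bool
  unify Bool ~ Bool
\p._ : f -> Bool
\w._ : e -> f -> Bool
\v._ : d -> e -> f -> Bool
  unify d -> e -> f -> Bool ~ Bool -> g
  unify d ~ Bool
  unify e -> f -> Bool ~ g
_ _ : e -> f -> Bool
  unify Bool ~ Bool
\t._ : j -> Int
a : k
\a._ : k -> k
  unify j -> Int ~ k -> k
  unify j ~ k
  unify Int ~ k
let s : Int -> Int
r : i
  unify i ~ Bool
r : Bool
r : Bool
  unify Bool ~ Bool
\r._ : Bool -> Bool
\q._ : h -> Bool -> Bool
  unify e -> f -> Bool ~ h -> Bool -> Bool
  unify e ~ h
  unify f -> Bool ~ Bool -> Bool
  unify f ~ Bool
  unify Bool ~ Bool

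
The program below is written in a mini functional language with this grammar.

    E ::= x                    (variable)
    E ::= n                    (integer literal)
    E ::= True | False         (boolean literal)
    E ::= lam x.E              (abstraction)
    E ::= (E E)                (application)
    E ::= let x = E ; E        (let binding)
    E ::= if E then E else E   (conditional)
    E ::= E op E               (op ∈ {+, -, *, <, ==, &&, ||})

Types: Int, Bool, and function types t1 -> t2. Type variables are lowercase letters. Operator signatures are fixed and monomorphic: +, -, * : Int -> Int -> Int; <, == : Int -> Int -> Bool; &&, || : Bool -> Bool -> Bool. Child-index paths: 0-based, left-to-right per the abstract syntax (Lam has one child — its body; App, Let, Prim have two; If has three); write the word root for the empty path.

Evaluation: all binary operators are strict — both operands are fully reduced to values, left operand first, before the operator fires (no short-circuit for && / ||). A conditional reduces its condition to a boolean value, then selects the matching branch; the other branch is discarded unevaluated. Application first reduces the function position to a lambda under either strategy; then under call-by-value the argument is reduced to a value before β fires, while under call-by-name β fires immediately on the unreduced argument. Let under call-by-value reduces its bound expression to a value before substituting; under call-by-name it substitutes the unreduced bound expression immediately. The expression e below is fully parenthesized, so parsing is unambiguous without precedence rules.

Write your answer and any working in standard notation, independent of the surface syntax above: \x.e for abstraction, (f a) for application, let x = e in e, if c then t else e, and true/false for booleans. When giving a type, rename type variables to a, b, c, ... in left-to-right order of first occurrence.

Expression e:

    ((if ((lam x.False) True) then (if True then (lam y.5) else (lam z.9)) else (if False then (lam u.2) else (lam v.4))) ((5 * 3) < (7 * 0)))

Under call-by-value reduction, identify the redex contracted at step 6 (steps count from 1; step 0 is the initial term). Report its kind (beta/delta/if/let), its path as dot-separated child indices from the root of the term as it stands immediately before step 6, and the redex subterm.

Answer: delta at 1 : (15 < 0)

Working:
step 0: ((if ((\x.false) true) then (if true then (\y.5) else (\z.9)) else (if false then (\u.2) else (\v.4))) ((5 * 3) < (7 * 0)))
step 1: [beta@0.0] ((if false then (if true then (\y.5) else (\z.9)) else (if false then (\u.2) else (\v.4))) ((5 * 3) < (7 * 0)))
step 2: [if@0] ((if false then (\u.2) else (\v.4)) ((5 * 3) < (7 * 0)))
step 3: [if@0] ((\v.4) ((5 * 3) < (7 * 0)))
step 4: [delta@1.0] ((\v.4) (15 < (7 * 0)))
step 5: [delta@1.1] ((\v.4) (15 < 0))
step 6: [delta@1] ((\v.4) false)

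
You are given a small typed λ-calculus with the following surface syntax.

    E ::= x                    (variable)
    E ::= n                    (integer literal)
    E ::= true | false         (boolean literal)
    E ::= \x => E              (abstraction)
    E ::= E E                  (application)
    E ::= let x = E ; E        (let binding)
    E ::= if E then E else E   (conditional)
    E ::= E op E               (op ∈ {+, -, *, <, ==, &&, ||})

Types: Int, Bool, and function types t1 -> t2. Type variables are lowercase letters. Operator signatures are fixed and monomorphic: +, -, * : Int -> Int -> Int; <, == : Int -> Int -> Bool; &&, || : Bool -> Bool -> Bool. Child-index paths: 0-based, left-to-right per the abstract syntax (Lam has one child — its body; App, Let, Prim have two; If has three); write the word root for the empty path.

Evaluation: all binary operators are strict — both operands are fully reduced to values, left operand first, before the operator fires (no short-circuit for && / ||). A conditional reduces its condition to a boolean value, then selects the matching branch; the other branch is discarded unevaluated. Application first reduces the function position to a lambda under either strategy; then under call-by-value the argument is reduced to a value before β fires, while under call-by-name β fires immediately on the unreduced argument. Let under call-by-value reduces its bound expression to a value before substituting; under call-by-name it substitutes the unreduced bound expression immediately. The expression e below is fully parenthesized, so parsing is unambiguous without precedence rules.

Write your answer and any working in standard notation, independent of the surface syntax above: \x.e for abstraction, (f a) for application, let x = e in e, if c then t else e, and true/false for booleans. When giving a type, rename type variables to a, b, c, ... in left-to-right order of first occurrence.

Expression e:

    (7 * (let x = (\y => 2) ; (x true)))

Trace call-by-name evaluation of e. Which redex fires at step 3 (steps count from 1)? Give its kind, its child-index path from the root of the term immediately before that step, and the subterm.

Derivation:
step 0: (7 * (let x = (\y.2) in (x true)))
step 1: [let@1] (7 * ((\y.2) true))
step 2: [beta@1] (7 * 2)
step 3: [delta@root] 14

Answer: delta at root : (7 * 2)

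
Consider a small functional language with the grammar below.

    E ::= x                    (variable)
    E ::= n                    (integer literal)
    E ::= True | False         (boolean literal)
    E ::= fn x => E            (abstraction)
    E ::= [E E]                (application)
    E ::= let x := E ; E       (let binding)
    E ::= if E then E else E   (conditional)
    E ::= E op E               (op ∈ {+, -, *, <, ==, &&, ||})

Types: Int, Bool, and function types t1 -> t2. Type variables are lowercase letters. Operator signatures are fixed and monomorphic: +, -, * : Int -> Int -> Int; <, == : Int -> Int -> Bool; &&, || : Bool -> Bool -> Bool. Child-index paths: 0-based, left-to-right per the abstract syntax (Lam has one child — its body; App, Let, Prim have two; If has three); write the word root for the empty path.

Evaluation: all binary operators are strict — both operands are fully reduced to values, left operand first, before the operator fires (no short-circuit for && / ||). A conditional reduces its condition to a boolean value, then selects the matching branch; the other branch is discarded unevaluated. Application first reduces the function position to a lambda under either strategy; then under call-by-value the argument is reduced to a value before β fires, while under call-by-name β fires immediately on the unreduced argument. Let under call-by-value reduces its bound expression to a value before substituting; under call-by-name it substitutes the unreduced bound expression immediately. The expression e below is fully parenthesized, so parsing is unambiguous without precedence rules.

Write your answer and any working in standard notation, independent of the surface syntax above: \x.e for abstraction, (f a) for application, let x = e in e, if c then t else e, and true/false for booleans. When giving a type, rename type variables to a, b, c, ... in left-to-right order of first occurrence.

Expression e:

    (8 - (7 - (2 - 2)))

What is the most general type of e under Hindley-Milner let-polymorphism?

Answer: Int

Working:
  unify Int ~ Int
  unify Int ~ Int
  unify Int ~ Int
  unify Int ~ Int
  unify Int ~ Int
  unify Int ~ Int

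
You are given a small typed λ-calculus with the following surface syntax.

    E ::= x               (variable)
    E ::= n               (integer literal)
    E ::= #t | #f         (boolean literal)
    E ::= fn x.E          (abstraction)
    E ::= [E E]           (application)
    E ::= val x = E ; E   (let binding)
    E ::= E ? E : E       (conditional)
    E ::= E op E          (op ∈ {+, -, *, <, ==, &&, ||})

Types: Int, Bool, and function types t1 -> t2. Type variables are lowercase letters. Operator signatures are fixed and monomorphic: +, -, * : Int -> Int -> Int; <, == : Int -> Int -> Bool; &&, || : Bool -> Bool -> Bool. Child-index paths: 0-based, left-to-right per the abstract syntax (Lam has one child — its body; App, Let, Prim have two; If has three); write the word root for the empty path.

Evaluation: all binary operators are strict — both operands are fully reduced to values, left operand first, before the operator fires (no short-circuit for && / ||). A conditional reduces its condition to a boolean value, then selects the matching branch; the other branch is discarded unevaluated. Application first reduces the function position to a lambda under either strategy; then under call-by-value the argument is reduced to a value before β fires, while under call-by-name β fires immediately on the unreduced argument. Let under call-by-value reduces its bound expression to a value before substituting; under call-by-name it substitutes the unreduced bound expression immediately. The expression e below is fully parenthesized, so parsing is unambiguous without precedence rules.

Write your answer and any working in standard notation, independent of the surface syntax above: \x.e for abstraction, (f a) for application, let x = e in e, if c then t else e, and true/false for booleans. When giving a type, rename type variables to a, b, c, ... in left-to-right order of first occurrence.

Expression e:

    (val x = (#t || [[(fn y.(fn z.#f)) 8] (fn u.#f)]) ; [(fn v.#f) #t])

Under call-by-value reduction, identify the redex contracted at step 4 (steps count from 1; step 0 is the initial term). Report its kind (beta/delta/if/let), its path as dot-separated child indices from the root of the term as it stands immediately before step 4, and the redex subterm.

Answer: let at root : (let x = true in ((\v.false) true))

Working:
step 0: (let x = (true || (((\y.(\z.false)) 8) (\u.false))) in ((\v.false) true))
step 1: [beta@0.1.0] (let x = (true || ((\z.false) (\u.false))) in ((\v.false) true))
step 2: [beta@0.1] (let x = (true || false) in ((\v.false) true))
step 3: [delta@0] (let x = true in ((\v.false) true))
step 4: [let@root] ((\v.false) true)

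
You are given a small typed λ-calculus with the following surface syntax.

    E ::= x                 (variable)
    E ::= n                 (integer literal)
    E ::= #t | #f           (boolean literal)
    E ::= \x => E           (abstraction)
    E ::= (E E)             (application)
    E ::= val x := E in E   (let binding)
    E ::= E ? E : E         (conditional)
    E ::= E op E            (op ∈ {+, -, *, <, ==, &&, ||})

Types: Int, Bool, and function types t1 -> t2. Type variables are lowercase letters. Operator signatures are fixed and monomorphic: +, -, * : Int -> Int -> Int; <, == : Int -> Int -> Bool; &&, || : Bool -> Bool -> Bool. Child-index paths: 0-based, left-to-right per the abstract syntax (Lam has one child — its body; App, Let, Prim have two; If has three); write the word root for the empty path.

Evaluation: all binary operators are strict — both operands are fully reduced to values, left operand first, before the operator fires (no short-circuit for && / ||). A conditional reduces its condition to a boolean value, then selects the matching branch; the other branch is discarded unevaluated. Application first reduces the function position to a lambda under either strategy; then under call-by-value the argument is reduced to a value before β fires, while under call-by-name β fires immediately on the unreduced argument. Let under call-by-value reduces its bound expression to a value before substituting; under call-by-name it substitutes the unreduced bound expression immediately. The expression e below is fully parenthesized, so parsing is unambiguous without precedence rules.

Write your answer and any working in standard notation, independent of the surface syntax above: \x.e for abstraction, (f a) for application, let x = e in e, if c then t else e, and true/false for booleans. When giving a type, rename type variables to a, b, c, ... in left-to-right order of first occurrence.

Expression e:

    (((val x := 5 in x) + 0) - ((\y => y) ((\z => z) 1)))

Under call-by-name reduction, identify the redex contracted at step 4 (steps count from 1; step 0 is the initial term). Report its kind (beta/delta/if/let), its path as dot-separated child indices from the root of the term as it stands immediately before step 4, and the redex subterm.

Answer: beta at 1 : ((\z.z) 1)

Derivation:
step 0: (((let x = 5 in x) + 0) - ((\y.y) ((\z.z) 1)))
step 1: [let@0.0] ((5 + 0) - ((\y.y) ((\z.z) 1)))
step 2: [delta@0] (5 - ((\y.y) ((\z.z) 1)))
step 3: [beta@1] (5 - ((\z.z) 1))
step 4: [beta@1] (5 - 1)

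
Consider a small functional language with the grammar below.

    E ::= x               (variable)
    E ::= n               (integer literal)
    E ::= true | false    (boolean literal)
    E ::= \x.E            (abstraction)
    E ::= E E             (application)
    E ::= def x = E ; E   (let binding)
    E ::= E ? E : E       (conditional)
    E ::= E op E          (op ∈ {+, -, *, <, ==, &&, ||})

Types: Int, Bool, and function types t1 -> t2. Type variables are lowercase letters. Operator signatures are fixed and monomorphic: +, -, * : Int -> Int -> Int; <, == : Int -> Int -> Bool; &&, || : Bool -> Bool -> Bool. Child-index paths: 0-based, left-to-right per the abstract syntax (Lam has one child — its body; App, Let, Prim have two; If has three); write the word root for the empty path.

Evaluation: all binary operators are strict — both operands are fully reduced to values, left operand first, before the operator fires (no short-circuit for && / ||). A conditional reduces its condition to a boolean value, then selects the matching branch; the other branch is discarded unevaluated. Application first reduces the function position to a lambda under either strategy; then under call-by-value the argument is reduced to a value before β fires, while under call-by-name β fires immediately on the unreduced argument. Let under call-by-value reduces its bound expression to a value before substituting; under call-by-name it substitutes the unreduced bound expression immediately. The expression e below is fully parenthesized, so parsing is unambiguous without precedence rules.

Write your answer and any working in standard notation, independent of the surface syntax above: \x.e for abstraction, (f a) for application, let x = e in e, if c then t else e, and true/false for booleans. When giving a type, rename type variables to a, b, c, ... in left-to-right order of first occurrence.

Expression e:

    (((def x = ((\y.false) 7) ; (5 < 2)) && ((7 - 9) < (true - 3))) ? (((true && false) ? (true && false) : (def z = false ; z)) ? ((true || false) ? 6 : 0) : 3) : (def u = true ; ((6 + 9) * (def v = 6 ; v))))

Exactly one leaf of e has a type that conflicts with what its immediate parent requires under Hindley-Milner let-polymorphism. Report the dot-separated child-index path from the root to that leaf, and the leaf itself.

Trace:
\y._ : a -> Bool
  unify a -> Bool ~ Int -> b
  unify a ~ Int
  unify Bool ~ b
_ _ : Bool
let x : Bool
  unify Int ~ Int
  unify Int ~ Int
  unify Bool ~ Bool
  unify Int ~ Int
  unify Int ~ Int
  unify Int ~ Int
  unify Bool ~ Int
  FAIL: mismatch Bool ~ Int

Answer: 0.1.1.0 : true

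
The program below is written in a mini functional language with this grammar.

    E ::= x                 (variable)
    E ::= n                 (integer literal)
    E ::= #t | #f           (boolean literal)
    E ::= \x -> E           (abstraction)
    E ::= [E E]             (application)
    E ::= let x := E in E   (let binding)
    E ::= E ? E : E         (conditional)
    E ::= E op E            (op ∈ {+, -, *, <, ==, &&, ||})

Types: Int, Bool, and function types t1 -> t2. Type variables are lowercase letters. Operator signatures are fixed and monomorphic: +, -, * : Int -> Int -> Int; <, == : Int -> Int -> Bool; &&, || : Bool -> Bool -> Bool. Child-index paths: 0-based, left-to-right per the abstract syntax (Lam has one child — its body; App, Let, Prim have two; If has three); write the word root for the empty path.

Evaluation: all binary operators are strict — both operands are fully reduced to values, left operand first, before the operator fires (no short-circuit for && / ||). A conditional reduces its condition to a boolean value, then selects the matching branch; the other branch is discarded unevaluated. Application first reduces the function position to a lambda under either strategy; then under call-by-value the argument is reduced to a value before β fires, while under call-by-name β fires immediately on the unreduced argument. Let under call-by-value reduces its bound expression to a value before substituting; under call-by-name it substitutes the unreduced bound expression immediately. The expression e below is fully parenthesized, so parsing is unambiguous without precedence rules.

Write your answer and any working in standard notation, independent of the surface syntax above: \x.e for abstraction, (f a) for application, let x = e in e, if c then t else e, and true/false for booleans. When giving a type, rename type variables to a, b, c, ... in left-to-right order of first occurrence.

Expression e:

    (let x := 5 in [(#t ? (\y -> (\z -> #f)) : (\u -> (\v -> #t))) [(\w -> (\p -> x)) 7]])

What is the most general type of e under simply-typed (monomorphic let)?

Derivation:
let x : Int
  unify Bool ~ Bool
\z._ : b -> Bool
\y._ : a -> b -> Bool
\v._ : d -> Bool
\u._ : c -> d -> Bool
  unify a -> b -> Bool ~ c -> d -> Bool
  unify a ~ c
  unify b -> Bool ~ d -> Bool
  unify b ~ d
  unify Bool ~ Bool
x : Int
\p._ : f -> Int
\w._ : e -> f -> Int
  unify e -> f -> Int ~ Int -> g
  unify e ~ Int
  unify f -> Int ~ g
_ _ : f -> Int
  unify c -> d -> Bool ~ (f -> Int) -> h
  unify c ~ f -> Int
  unify d -> Bool ~ h
_ _ : d -> Bool

Answer: a -> Bool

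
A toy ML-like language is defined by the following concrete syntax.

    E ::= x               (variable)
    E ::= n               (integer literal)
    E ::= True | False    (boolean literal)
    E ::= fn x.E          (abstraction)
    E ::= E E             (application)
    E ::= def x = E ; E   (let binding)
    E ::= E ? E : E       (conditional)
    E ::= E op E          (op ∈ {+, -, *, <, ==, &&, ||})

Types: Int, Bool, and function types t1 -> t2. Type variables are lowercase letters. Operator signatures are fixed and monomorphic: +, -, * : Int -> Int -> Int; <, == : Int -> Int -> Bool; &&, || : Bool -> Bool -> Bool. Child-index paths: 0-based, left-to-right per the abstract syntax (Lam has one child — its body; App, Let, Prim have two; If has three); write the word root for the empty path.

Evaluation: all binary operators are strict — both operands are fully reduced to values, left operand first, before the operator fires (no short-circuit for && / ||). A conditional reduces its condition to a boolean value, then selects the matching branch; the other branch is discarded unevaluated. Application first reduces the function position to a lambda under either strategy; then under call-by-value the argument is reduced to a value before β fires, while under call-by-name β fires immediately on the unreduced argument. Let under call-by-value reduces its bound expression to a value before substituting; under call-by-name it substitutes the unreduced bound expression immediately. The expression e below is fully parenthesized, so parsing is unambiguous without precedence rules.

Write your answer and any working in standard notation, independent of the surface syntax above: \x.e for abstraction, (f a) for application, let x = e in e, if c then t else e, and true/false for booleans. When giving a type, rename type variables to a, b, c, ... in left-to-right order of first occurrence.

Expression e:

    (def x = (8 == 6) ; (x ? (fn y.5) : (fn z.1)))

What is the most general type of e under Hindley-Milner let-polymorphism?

Answer: a -> Int

Derivation:
  unify Int ~ Int
  unify Int ~ Int
let x : Bool
x : Bool
  unify Bool ~ Bool
\y._ : a -> Int
\z._ : b -> Int
  unify a -> Int ~ b -> Int
  unify a ~ b
  unify Int ~ Int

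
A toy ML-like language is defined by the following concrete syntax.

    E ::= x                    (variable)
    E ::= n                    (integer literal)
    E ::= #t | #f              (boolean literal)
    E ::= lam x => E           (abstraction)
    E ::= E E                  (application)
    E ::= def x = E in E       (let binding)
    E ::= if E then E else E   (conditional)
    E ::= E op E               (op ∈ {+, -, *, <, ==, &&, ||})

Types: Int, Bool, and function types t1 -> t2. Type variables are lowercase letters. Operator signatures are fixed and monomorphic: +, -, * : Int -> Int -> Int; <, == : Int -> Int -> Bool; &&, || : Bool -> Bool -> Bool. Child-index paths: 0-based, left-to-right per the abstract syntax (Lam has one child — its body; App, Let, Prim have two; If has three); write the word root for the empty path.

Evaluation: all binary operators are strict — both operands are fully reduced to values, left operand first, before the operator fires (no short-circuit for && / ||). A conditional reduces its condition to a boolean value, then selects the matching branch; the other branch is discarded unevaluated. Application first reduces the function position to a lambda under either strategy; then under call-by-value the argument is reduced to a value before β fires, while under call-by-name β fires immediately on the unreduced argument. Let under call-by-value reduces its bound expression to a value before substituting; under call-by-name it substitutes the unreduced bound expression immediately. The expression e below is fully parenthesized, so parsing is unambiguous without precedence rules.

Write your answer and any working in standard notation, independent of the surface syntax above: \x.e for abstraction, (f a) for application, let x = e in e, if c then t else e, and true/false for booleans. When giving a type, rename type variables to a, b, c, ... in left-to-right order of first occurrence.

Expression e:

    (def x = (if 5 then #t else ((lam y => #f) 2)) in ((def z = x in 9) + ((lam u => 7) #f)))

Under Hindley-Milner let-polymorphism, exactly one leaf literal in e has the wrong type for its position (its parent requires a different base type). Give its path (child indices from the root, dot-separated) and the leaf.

Working:
  unify Int ~ Bool
  FAIL: mismatch Int ~ Bool

Answer: 0.0 : 5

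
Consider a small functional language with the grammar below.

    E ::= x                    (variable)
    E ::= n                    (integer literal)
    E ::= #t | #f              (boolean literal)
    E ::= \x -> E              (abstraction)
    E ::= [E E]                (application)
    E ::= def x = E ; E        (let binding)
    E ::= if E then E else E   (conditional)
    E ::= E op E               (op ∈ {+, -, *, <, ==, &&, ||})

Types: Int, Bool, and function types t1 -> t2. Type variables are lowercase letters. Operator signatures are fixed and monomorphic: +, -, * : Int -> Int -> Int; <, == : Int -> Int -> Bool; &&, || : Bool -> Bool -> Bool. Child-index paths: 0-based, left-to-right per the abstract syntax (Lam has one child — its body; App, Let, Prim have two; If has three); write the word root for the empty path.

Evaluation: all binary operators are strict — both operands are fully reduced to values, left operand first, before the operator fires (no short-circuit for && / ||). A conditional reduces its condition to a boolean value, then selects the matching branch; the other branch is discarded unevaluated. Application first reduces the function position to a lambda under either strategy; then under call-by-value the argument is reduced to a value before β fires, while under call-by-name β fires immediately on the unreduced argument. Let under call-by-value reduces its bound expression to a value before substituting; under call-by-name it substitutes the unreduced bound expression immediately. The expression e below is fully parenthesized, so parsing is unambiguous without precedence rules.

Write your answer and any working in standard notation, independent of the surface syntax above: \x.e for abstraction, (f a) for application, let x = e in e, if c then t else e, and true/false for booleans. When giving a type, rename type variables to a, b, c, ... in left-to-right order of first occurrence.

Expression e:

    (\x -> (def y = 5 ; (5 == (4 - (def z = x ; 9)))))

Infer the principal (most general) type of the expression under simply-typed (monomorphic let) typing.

Derivation:
let y : Int
  unify Int ~ Int
  unify Int ~ Int
x : a
let z : a
  unify Int ~ Int
  unify Int ~ Int
\x._ : a -> Bool

Answer: a -> Bool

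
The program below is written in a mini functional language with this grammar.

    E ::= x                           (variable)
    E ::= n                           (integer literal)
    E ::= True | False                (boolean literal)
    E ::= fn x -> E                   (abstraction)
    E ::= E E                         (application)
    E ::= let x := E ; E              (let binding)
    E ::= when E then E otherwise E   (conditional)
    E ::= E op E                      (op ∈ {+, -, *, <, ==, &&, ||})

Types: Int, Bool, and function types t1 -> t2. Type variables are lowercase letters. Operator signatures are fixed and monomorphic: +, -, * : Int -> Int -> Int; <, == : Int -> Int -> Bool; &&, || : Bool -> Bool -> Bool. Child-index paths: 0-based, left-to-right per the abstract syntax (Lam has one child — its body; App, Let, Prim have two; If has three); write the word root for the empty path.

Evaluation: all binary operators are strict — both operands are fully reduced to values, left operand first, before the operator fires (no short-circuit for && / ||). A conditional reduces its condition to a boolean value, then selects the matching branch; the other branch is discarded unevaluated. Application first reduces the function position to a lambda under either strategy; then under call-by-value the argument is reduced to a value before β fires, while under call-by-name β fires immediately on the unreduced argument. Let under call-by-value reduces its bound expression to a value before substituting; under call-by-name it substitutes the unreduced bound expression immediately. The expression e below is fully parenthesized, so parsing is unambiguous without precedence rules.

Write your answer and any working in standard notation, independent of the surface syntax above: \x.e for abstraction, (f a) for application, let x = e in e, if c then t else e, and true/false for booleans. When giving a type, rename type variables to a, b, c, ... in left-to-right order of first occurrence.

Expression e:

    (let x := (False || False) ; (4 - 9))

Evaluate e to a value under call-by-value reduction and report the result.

Trace:
step 0: (let x = (false || false) in (4 - 9))
step 1: [delta@0] (let x = false in (4 - 9))
step 2: [let@root] (4 - 9)
step 3: [delta@root] -5

Answer: -5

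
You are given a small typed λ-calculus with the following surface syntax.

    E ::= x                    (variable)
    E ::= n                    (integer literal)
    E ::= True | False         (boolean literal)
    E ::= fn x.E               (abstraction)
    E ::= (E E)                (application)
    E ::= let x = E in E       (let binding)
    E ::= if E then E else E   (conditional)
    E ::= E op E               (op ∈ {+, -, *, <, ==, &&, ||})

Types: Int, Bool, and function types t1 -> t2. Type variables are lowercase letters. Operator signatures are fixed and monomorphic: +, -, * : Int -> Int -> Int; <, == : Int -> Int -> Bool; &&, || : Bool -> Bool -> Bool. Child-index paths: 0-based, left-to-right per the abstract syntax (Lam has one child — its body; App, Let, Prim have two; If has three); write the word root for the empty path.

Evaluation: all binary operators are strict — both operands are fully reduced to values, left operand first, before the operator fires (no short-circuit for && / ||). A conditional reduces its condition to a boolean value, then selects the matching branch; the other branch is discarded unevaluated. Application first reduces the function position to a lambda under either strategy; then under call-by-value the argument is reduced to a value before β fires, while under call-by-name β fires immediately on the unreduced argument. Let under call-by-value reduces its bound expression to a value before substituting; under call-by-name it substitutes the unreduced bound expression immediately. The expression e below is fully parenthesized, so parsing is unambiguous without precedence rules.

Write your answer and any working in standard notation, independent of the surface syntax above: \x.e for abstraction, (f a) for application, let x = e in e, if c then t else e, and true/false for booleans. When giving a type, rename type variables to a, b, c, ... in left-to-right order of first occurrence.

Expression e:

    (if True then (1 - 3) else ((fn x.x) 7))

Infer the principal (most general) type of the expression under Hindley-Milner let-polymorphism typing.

Answer: Int

Derivation:
  unify Bool ~ Bool
  unify Int ~ Int
  unify Int ~ Int
x : a
\x._ : a -> a
  unify a -> a ~ Int -> b
  unify a ~ Int
  unify Int ~ b
_ _ : Int
  unify Int ~ Int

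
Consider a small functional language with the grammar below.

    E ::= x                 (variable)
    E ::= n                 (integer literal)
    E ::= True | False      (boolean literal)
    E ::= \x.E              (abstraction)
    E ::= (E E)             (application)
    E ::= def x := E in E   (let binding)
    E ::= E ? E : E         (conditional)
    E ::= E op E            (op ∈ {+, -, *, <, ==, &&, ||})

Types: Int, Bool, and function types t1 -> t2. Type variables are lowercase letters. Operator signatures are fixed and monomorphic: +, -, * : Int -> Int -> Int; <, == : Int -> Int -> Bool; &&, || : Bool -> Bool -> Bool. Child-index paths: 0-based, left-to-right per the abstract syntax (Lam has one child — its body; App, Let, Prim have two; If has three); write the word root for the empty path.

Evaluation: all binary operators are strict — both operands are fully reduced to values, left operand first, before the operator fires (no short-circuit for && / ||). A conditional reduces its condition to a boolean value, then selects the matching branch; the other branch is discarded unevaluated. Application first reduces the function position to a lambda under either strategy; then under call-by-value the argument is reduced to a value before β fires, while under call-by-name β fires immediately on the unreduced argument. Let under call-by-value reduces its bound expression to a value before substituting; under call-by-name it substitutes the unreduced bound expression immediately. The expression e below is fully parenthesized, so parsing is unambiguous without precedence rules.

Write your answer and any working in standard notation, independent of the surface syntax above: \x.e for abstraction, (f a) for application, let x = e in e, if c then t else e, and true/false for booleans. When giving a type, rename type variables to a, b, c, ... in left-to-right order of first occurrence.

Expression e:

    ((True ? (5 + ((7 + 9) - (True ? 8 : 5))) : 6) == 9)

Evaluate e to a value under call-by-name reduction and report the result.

Derivation:
step 0: ((if true then (5 + ((7 + 9) - (if true then 8 else 5))) else 6) == 9)
step 1: [if@0] ((5 + ((7 + 9) - (if true then 8 else 5))) == 9)
step 2: [delta@0.1.0] ((5 + (16 - (if true then 8 else 5))) == 9)
step 3: [if@0.1.1] ((5 + (16 - 8)) == 9)
step 4: [delta@0.1] ((5 + 8) == 9)
step 5: [delta@0] (13 == 9)
step 6: [delta@root] false

Answer: false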